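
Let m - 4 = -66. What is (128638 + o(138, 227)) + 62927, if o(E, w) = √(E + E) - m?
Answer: 191627 + 2*√69 ≈ 1.9164e+5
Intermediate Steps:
m = -62 (m = 4 - 66 = -62)
o(E, w) = 62 + √2*√E (o(E, w) = √(E + E) - 1*(-62) = √(2*E) + 62 = √2*√E + 62 = 62 + √2*√E)
(128638 + o(138, 227)) + 62927 = (128638 + (62 + √2*√138)) + 62927 = (128638 + (62 + 2*√69)) + 62927 = (128700 + 2*√69) + 62927 = 191627 + 2*√69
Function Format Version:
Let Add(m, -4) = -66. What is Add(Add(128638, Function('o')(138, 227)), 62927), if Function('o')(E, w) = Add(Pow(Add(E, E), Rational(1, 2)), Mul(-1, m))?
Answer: Add(191627, Mul(2, Pow(69, Rational(1, 2)))) ≈ 1.9164e+5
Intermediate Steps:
m = -62 (m = Add(4, -66) = -62)
Function('o')(E, w) = Add(62, Mul(Pow(2, Rational(1, 2)), Pow(E, Rational(1, 2)))) (Function('o')(E, w) = Add(Pow(Add(E, E), Rational(1, 2)), Mul(-1, -62)) = Add(Pow(Mul(2, E), Rational(1, 2)), 62) = Add(Mul(Pow(2, Rational(1, 2)), Pow(E, Rational(1, 2))), 62) = Add(62, Mul(Pow(2, Rational(1, 2)), Pow(E, Rational(1, 2)))))
Add(Add(128638, Function('o')(138, 227)), 62927) = Add(Add(128638, Add(62, Mul(Pow(2, Rational(1, 2)), Pow(138, Rational(1, 2))))), 62927) = Add(Add(128638, Add(62, Mul(2, Pow(69, Rational(1, 2))))), 62927) = Add(Add(128700, Mul(2, Pow(69, Rational(1, 2)))), 62927) = Add(191627, Mul(2, Pow(69, Rational(1, 2))))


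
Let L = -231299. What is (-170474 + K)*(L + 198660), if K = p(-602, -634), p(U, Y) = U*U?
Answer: -6264403270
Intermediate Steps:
p(U, Y) = U**2
K = 362404 (K = (-602)**2 = 362404)
(-170474 + K)*(L + 198660) = (-170474 + 362404)*(-231299 + 198660) = 191930*(-32639) = -6264403270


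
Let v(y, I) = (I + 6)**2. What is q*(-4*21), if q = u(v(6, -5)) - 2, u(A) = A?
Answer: 84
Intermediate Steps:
v(y, I) = (6 + I)**2
q = -1 (q = (6 - 5)**2 - 2 = 1**2 - 2 = 1 - 2 = -1)
q*(-4*21) = -(-4)*21 = -1*(-84) = 84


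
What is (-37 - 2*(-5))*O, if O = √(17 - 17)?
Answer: 0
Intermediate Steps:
O = 0 (O = √0 = 0)
(-37 - 2*(-5))*O = (-37 - 2*(-5))*0 = (-37 + 10)*0 = -27*0 = 0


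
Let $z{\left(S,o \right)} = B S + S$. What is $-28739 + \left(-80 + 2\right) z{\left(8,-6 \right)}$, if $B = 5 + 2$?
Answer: $-33731$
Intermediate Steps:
$B = 7$
$z{\left(S,o \right)} = 8 S$ ($z{\left(S,o \right)} = 7 S + S = 8 S$)
$-28739 + \left(-80 + 2\right) z{\left(8,-6 \right)} = -28739 + \left(-80 + 2\right) 8 \cdot 8 = -28739 - 4992 = -33731$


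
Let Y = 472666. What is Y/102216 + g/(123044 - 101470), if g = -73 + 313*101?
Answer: 3355297231/551301996 ≈ 6.0861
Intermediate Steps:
g = 31540 (g = -73 + 31613 = 31540)
Y/102216 + g/(123044 - 101470) = 472666/102216 + 31540/(123044 - 101470) = 472666*(1/102216) + 31540/21574 = 236333/51108 + 31540*(1/21574) = 236333/51108 + 15770/10787 = 3355297231/551301996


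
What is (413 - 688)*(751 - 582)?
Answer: -46475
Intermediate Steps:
(413 - 688)*(751 - 582) = -275*169 = -46475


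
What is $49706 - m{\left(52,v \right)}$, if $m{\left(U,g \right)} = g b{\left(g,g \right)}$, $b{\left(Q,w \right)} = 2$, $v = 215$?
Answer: $49276$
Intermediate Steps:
$m{\left(U,g \right)} = 2 g$ ($m{\left(U,g \right)} = g 2 = 2 g$)
$49706 - m{\left(52,v \right)} = 49706 - 2 \cdot 215 = 49706 - 430 = 49276$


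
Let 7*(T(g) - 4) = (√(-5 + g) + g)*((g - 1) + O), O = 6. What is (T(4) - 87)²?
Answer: 296944/49 - 9810*I/49 ≈ 6060.1 - 200.2*I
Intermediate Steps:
T(g) = 4 + (5 + g)*(g + √(-5 + g))/7 (T(g) = 4 + ((√(-5 + g) + g)*((g - 1) + 6))/7 = 4 + ((g + √(-5 + g))*((-1 + g) + 6))/7 = 4 + ((g + √(-5 + g))*(5 + g))/7 = 4 + ((5 + g)*(g + √(-5 + g)))/7 = 4 + (5 + g)*(g + √(-5 + g))/7)
(T(4) - 87)² = ((4 + (⅐)*4² + (5/7)*4 + 5*√(-5 + 4)/7 + (⅐)*4*√(-5 + 4)) - 87)² = ((4 + (⅐)*16 + 20/7 + 5*√(-1)/7 + (⅐)*4*√(-1)) - 87)² = ((4 + 16/7 + 20/7 + 5*I/7 + (⅐)*4*I) - 87)² = ((4 + 16/7 + 20/7 + 5*I/7 + 4*I/7) - 87)² = ((64/7 + 9*I/7) - 87)² = (-545/7 + 9*I/7)²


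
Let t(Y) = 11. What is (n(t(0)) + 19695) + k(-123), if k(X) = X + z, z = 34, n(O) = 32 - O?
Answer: 19627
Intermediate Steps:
k(X) = 34 + X (k(X) = X + 34 = 34 + X)
(n(t(0)) + 19695) + k(-123) = ((32 - 1*11) + 19695) + (34 - 123) = ((32 - 11) + 19695) - 89 = (21 + 19695) - 89 = 19716 - 89 = 19627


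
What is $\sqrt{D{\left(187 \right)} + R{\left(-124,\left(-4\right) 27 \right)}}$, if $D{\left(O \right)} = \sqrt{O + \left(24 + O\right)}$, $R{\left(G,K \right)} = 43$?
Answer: $\sqrt{43 + \sqrt{398}} \approx 7.9341$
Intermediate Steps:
$D{\left(O \right)} = \sqrt{24 + 2 O}$
$\sqrt{D{\left(187 \right)} + R{\left(-124,\left(-4\right) 27 \right)}} = \sqrt{\sqrt{24 + 2 \cdot 187} + 43} = \sqrt{\sqrt{24 + 374} + 43} = \sqrt{\sqrt{398} + 43} = \sqrt{43 + \sqrt{398}}$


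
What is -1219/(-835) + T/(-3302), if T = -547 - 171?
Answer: 2312334/1378585 ≈ 1.6773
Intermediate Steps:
T = -718
-1219/(-835) + T/(-3302) = -1219/(-835) - 718/(-3302) = -1219*(-1/835) - 718*(-1/3302) = 1219/835 + 359/1651 = 2312334/1378585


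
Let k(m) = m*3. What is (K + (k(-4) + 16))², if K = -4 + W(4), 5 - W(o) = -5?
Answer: 100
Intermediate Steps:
W(o) = 10 (W(o) = 5 - 1*(-5) = 5 + 5 = 10)
k(m) = 3*m
K = 6 (K = -4 + 10 = 6)
(K + (k(-4) + 16))² = (6 + (3*(-4) + 16))² = (6 + (-12 + 16))² = (6 + 4)² = 10² = 100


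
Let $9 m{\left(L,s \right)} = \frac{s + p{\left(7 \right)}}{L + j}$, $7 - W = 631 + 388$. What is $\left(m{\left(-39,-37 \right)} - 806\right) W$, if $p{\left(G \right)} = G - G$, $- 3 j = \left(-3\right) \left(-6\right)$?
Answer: $\frac{330309716}{405} \approx 8.1558 \cdot 10^{5}$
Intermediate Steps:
$j = -6$ ($j = - \frac{\left(-3\right) \left(-6\right)}{3} = \left(- \frac{1}{3}\right) 18 = -6$)
$p{\left(G \right)} = 0$
$W = -1012$ ($W = 7 - \left(631 + 388\right) = 7 - 1019 = -1012$)
$m{\left(L,s \right)} = \frac{s}{9 \left(-6 + L\right)}$ ($m{\left(L,s \right)} = \frac{\left(s + 0\right) \frac{1}{L - 6}}{9} = \frac{s \frac{1}{-6 + L}}{9} = \frac{s}{9 \left(-6 + L\right)}$)
$\left(m{\left(-39,-37 \right)} - 806\right) W = \left(\frac{1}{9} \left(-37\right) \frac{1}{-6 - 39} - 806\right) \left(-1012\right) = \left(\frac{1}{9} \left(-37\right) \frac{1}{-45} - 806\right) \left(-1012\right) = \left(\frac{1}{9} \left(-37\right) \left(- \frac{1}{45}\right) - 806\right) \left(-1012\right) = \left(\frac{37}{405} - 806\right) \left(-1012\right) = \left(- \frac{326393}{405}\right) \left(-1012\right) = \frac{330309716}{405}$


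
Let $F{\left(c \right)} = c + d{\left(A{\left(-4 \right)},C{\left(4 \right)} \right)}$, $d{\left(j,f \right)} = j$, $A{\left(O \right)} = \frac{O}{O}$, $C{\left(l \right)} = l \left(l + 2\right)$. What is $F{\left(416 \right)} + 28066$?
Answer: $28483$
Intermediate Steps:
$C{\left(l \right)} = l \left(2 + l\right)$
$A{\left(O \right)} = 1$
$F{\left(c \right)} = 1 + c$ ($F{\left(c \right)} = c + 1 = 1 + c$)
$F{\left(416 \right)} + 28066 = \left(1 + 416\right) + 28066 = 417 + 28066 = 28483$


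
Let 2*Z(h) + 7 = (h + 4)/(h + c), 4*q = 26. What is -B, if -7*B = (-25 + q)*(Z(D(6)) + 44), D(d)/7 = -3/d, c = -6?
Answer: -28453/266 ≈ -106.97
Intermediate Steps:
q = 13/2 (q = (1/4)*26 = 13/2 ≈ 6.5000)
D(d) = -21/d (D(d) = 7*(-3/d) = -21/d)
Z(h) = -7/2 + (4 + h)/(2*(-6 + h)) (Z(h) = -7/2 + ((h + 4)/(h - 6))/2 = -7/2 + ((4 + h)/(-6 + h))/2 = -7/2 + (4 + h)/(2*(-6 + h)))
B = 28453/266 (B = -(-25 + 13/2)*((23 - (-63)/6)/(-6 - 21/6) + 44)/7 = -(-37)*((23 - (-63)/6)/(-6 - 21*1/6) + 44)/14 = -(-37)*((23 - 3*(-7/2))/(-6 - 7/2) + 44)/14 = -(-37)*((23 + 21/2)/(-19/2) + 44)/14 = -(-37)*(-2/19*67/2 + 44)/14 = -(-37)*(-67/19 + 44)/14 = -(-37)*769/(14*19) = -1/7*(-28453/38) = 28453/266 ≈ 106.97)
-B = -1*28453/266 = -28453/266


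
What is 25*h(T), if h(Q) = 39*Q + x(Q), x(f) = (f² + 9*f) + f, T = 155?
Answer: 790500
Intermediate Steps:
x(f) = f² + 10*f
h(Q) = 39*Q + Q*(10 + Q)
25*h(T) = 25*(155*(49 + 155)) = 25*(155*204) = 25*31620 = 790500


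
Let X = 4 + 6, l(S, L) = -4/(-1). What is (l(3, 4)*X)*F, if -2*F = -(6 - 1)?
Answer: 100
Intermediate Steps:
l(S, L) = 4 (l(S, L) = -4*(-1) = 4)
F = 5/2 (F = -(-1)*(6 - 1)/2 = -(-1)*5/2 = -½*(-5) = 5/2 ≈ 2.5000)
X = 10
(l(3, 4)*X)*F = (4*10)*(5/2) = 40*(5/2) = 100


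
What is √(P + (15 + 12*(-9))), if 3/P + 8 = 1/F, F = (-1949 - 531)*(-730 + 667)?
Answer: I*√145879530143853/1249919 ≈ 9.6631*I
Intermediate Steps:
F = 156240 (F = -2480*(-63) = 156240)
P = -468720/1249919 (P = 3/(-8 + 1/156240) = 3/(-1249919/156240) = 3*(-156240/1249919) = -468720/1249919 ≈ -0.37500)
√(P + (15 + 12*(-9))) = √(-468720/1249919 + (15 + 12*(-9))) = √(-468720/1249919 + (15 - 108)) = √(-468720/1249919 - 93) = √(-116711187/1249919) = I*√145879530143853/1249919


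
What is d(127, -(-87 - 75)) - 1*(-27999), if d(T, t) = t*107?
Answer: 45333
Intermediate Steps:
d(T, t) = 107*t
d(127, -(-87 - 75)) - 1*(-27999) = 107*(-(-87 - 75)) - 1*(-27999) = 107*(-1*(-162)) + 27999 = 107*162 + 27999 = 17334 + 27999 = 45333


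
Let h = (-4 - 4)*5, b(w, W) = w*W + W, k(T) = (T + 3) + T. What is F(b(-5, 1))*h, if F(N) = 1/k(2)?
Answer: -40/7 ≈ -5.7143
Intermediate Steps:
k(T) = 3 + 2*T (k(T) = (3 + T) + T = 3 + 2*T)
b(w, W) = W + W*w (b(w, W) = W*w + W = W + W*w)
F(N) = 1/7 (F(N) = 1/(3 + 2*2) = 1/(3 + 4) = 1/7)
h = -40 (h = -8*5 = -40)
F(b(-5, 1))*h = (1/7)*(-40) = -40/7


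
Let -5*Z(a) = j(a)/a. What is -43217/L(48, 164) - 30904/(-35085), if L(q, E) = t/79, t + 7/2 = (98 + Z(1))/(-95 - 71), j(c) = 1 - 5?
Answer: 11046869664594/13250435 ≈ 8.3370e+5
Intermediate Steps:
j(c) = -4
Z(a) = 4/(5*a) (Z(a) = -(-4)/(5*a) = 4/(5*a))
t = -3399/830 (t = -7/2 + (98 + (4/5)/1)/(-95 - 71) = -7/2 + (98 + (4/5)*1)/(-166) = -7/2 + (98 + 4/5)*(-1/166) = -7/2 + (494/5)*(-1/166) = -7/2 - 247/415 = -3399/830 ≈ -4.0952)
L(q, E) = -3399/65570 (L(q, E) = -3399/830/79 = -3399/830*1/79 = -3399/65570)
-43217/L(48, 164) - 30904/(-35085) = -43217/(-3399/65570) - 30904/(-35085) = -43217*(-65570/3399) - 30904*(-1/35085) = 2833738690/3399 + 30904/35085 = 11046869664594/13250435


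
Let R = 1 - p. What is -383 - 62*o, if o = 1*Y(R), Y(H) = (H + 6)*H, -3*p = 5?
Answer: -16343/9 ≈ -1815.9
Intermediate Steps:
p = -5/3 (p = -⅓*5 = -5/3 ≈ -1.6667)
R = 8/3 (R = 1 - 1*(-5/3) = 1 + 5/3 = 8/3 ≈ 2.6667)
Y(H) = H*(6 + H) (Y(H) = (6 + H)*H = H*(6 + H))
o = 208/9 (o = 1*(8*(6 + 8/3)/3) = 1*((8/3)*(26/3)) = 1*(208/9) = 208/9 ≈ 23.111)
-383 - 62*o = -383 - 62*208/9 = -383 - 12896/9 = -16343/9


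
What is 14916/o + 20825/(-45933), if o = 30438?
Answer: 949357/25890901 ≈ 0.036668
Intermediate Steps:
14916/o + 20825/(-45933) = 14916/30438 + 20825/(-45933) = 14916*(1/30438) + 20825*(-1/45933) = 2486/5073 - 20825/45933 = 949357/25890901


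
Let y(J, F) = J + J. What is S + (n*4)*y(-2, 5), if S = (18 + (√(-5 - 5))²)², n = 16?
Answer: -192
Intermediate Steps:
y(J, F) = 2*J
S = 64 (S = (18 + (√(-10))²)² = (18 + (I*√10)²)² = (18 - 10)² = 8² = 64)
S + (n*4)*y(-2, 5) = 64 + (16*4)*(2*(-2)) = 64 + 64*(-4) = 64 - 256 = -192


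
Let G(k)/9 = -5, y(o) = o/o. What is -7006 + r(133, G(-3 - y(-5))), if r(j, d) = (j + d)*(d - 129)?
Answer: -22318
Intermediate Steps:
y(o) = 1
G(k) = -45 (G(k) = 9*(-5) = -45)
r(j, d) = (-129 + d)*(d + j) (r(j, d) = (d + j)*(-129 + d) = (-129 + d)*(d + j))
-7006 + r(133, G(-3 - y(-5))) = -7006 + ((-45)**2 - 129*(-45) - 129*133 - 45*133) = -7006 + (2025 + 5805 - 17157 - 5985) = -7006 - 15312 = -22318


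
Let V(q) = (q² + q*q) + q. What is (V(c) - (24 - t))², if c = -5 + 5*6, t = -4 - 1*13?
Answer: 1522756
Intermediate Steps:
t = -17 (t = -4 - 13 = -17)
c = 25 (c = -5 + 30 = 25)
V(q) = q + 2*q² (V(q) = (q² + q²) + q = 2*q² + q = q + 2*q²)
(V(c) - (24 - t))² = (25*(1 + 2*25) - (24 - 1*(-17)))² = (25*(1 + 50) - (24 + 17))² = (25*51 - 1*41)² = (1275 - 41)² = 1234² = 1522756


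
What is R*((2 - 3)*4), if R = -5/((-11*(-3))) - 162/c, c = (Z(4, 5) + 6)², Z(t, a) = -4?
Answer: 5366/33 ≈ 162.61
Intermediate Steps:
c = 4 (c = (-4 + 6)² = 2² = 4)
R = -2683/66 (R = -5/((-11*(-3))) - 162/4 = -5/33 - 162*¼ = -5*1/33 - 81/2 = -5/33 - 81/2 = -2683/66 ≈ -40.651)
R*((2 - 3)*4) = -2683*(2 - 3)*4/66 = -(-2683)*4/66 = -2683/66*(-4) = 5366/33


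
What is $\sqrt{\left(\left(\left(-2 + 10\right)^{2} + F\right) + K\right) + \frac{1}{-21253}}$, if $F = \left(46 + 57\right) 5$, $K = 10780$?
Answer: $\frac{\sqrt{5130746790978}}{21253} \approx 106.58$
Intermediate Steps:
$F = 515$ ($F = 103 \cdot 5 = 515$)
$\sqrt{\left(\left(\left(-2 + 10\right)^{2} + F\right) + K\right) + \frac{1}{-21253}} = \sqrt{\left(\left(\left(-2 + 10\right)^{2} + 515\right) + 10780\right) + \frac{1}{-21253}} = \sqrt{\left(\left(8^{2} + 515\right) + 10780\right) - \frac{1}{21253}} = \sqrt{\left(\left(64 + 515\right) + 10780\right) - \frac{1}{21253}} = \sqrt{\left(579 + 10780\right) - \frac{1}{21253}} = \sqrt{11359 - \frac{1}{21253}} = \sqrt{\frac{241412826}{21253}} = \frac{\sqrt{5130746790978}}{21253}$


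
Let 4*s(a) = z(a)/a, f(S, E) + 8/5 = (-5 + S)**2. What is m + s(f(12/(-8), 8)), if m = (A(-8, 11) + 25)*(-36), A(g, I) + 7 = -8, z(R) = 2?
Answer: -292670/813 ≈ -359.99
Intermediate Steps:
A(g, I) = -15 (A(g, I) = -7 - 8 = -15)
f(S, E) = -8/5 + (-5 + S)**2
s(a) = 1/(2*a) (s(a) = (2/a)/4 = 1/(2*a))
m = -360 (m = (-15 + 25)*(-36) = 10*(-36) = -360)
m + s(f(12/(-8), 8)) = -360 + 1/(2*(-8/5 + (-5 + 12/(-8))**2)) = -360 + 1/(2*(-8/5 + (-5 + 12*(-1/8))**2)) = -360 + 1/(2*(-8/5 + (-5 - 3/2)**2)) = -360 + 1/(2*(-8/5 + (-13/2)**2)) = -360 + 1/(2*(-8/5 + 169/4)) = -360 + 1/(2*(813/20)) = -360 + (1/2)*(20/813) = -360 + 10/813 = -292670/813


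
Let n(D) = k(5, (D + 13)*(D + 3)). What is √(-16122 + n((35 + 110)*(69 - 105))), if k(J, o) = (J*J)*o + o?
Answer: 2*√176567943 ≈ 26576.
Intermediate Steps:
k(J, o) = o + o*J² (k(J, o) = J²*o + o = o*J² + o = o + o*J²)
n(D) = 26*(3 + D)*(13 + D) (n(D) = ((D + 13)*(D + 3))*(1 + 5²) = ((13 + D)*(3 + D))*(1 + 25) = ((3 + D)*(13 + D))*26 = 26*(3 + D)*(13 + D))
√(-16122 + n((35 + 110)*(69 - 105))) = √(-16122 + (1014 + 26*((35 + 110)*(69 - 105))² + 416*((35 + 110)*(69 - 105)))) = √(-16122 + (1014 + 26*(145*(-36))² + 416*(145*(-36)))) = √(-16122 + (1014 + 26*(-5220)² + 416*(-5220))) = √(-16122 + (1014 + 26*27248400 - 2171520)) = √(-16122 + (1014 + 708458400 - 2171520)) = √(-16122 + 706287894) = √706271772 = 2*√176567943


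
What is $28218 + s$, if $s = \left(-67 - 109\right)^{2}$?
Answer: $59194$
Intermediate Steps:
$s = 30976$ ($s = \left(-176\right)^{2} = 30976$)
$28218 + s = 28218 + 30976 = 59194$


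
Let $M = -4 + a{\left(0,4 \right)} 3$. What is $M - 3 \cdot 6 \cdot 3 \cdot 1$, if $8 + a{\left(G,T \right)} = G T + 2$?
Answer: $1188$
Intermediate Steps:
$a{\left(G,T \right)} = -6 + G T$ ($a{\left(G,T \right)} = -8 + \left(G T + 2\right) = -8 + \left(2 + G T\right) = -6 + G T$)
$M = -22$ ($M = -4 + \left(-6 + 0 \cdot 4\right) 3 = -4 + \left(-6 + 0\right) 3 = -4 - 18 = -22$)
$M - 3 \cdot 6 \cdot 3 \cdot 1 = - 22 - 3 \cdot 6 \cdot 3 \cdot 1 = - 22 \left(-3\right) 18 \cdot 1 = - 22 \left(\left(-54\right) 1\right) = \left(-22\right) \left(-54\right) = 1188$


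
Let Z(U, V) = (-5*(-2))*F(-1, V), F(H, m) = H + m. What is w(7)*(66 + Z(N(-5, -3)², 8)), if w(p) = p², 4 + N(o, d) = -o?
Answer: 6664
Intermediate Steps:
N(o, d) = -4 - o
Z(U, V) = -10 + 10*V (Z(U, V) = (-5*(-2))*(-1 + V) = 10*(-1 + V) = -10 + 10*V)
w(7)*(66 + Z(N(-5, -3)², 8)) = 7²*(66 + (-10 + 10*8)) = 49*(66 + (-10 + 80)) = 49*(66 + 70) = 49*136 = 6664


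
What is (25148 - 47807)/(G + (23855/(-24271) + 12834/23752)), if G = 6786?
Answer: -502406496228/150452718791 ≈ -3.3393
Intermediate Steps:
(25148 - 47807)/(G + (23855/(-24271) + 12834/23752)) = (25148 - 47807)/(6786 + (23855/(-24271) + 12834/23752)) = -22659/(6786 + (23855*(-1/24271) + 12834*(1/23752))) = -22659/(6786 + (-1835/1867 + 6417/11876)) = -22659/(6786 - 9811921/22172492) = -22659/150452718791/22172492 = -22659*22172492/150452718791 = -502406496228/150452718791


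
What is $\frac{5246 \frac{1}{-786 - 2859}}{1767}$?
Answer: $- \frac{5246}{6440715} \approx -0.00081451$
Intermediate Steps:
$\frac{5246 \frac{1}{-786 - 2859}}{1767} = \frac{5246}{-786 - 2859} \cdot \frac{1}{1767} = \frac{5246}{-3645} \cdot \frac{1}{1767} = 5246 \left(- \frac{1}{3645}\right) \frac{1}{1767} = \left(- \frac{5246}{3645}\right) \frac{1}{1767} = - \frac{5246}{6440715}$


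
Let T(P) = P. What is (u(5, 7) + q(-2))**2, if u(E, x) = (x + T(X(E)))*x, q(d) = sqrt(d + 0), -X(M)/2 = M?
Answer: (21 - I*sqrt(2))**2 ≈ 439.0 - 59.397*I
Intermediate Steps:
X(M) = -2*M
q(d) = sqrt(d)
u(E, x) = x*(x - 2*E) (u(E, x) = (x - 2*E)*x = x*(x - 2*E))
(u(5, 7) + q(-2))**2 = (7*(7 - 2*5) + sqrt(-2))**2 = (7*(7 - 10) + I*sqrt(2))**2 = (7*(-3) + I*sqrt(2))**2 = (-21 + I*sqrt(2))**2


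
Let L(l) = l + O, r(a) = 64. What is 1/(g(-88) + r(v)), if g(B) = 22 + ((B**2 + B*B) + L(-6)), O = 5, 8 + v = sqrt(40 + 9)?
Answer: 1/15573 ≈ 6.4214e-5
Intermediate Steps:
v = -1 (v = -8 + sqrt(40 + 9) = -8 + sqrt(49) = -8 + 7 = -1)
L(l) = 5 + l (L(l) = l + 5 = 5 + l)
g(B) = 21 + 2*B**2 (g(B) = 22 + ((B**2 + B*B) + (5 - 6)) = 22 + ((B**2 + B**2) - 1) = 22 + (2*B**2 - 1) = 22 + (-1 + 2*B**2) = 21 + 2*B**2)
1/(g(-88) + r(v)) = 1/((21 + 2*(-88)**2) + 64) = 1/((21 + 2*7744) + 64) = 1/((21 + 15488) + 64) = 1/(15509 + 64) = 1/15573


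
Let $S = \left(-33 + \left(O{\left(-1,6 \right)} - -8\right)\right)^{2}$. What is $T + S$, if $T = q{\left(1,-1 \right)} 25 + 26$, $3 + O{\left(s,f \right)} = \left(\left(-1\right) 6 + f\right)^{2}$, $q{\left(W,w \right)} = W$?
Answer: $835$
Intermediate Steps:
$O{\left(s,f \right)} = -3 + \left(-6 + f\right)^{2}$ ($O{\left(s,f \right)} = -3 + \left(\left(-1\right) 6 + f\right)^{2} = -3 + \left(-6 + f\right)^{2}$)
$S = 784$ ($S = \left(-33 - \left(-5 - \left(-6 + 6\right)^{2}\right)\right)^{2} = \left(-33 + \left(\left(-3 + 0^{2}\right) + 8\right)\right)^{2} = \left(-33 + \left(\left(-3 + 0\right) + 8\right)\right)^{2} = \left(-33 + \left(-3 + 8\right)\right)^{2} = \left(-33 + 5\right)^{2} = \left(-28\right)^{2} = 784$)
$T = 51$ ($T = 1 \cdot 25 + 26 = 25 + 26 = 51$)
$T + S = 51 + 784 = 835$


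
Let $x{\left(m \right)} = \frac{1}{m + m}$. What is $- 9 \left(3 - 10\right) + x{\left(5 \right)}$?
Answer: $\frac{631}{10} \approx 63.1$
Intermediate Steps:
$x{\left(m \right)} = \frac{1}{2 m}$
$- 9 \left(3 - 10\right) + x{\left(5 \right)} = - 9 \left(3 - 10\right) + \frac{1}{2 \cdot 5} = - 9 \left(3 - 10\right) + \frac{1}{2} \cdot \frac{1}{5} = \left(-9\right) \left(-7\right) + \frac{1}{10} = 63 + \frac{1}{10} = \frac{631}{10}$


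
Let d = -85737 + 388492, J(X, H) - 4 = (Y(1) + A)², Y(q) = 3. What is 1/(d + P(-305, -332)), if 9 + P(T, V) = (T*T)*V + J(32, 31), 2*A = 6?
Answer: -1/30581514 ≈ -3.2700e-8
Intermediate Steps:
A = 3 (A = (½)*6 = 3)
J(X, H) = 40 (J(X, H) = 4 + (3 + 3)² = 4 + 6² = 4 + 36 = 40)
P(T, V) = 31 + V*T² (P(T, V) = -9 + ((T*T)*V + 40) = -9 + (T²*V + 40) = -9 + (V*T² + 40) = -9 + (40 + V*T²) = 31 + V*T²)
d = 302755
1/(d + P(-305, -332)) = 1/(302755 + (31 - 332*(-305)²)) = 1/(302755 + (31 - 332*93025)) = 1/(302755 + (31 - 30884300)) = 1/(302755 - 30884269) = 1/(-30581514) = -1/30581514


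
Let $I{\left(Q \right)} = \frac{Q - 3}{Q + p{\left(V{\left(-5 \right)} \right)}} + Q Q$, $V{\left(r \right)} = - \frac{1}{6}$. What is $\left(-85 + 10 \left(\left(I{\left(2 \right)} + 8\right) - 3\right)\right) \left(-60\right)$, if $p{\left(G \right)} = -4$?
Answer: $-600$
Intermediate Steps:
$V{\left(r \right)} = - \frac{1}{6}$ ($V{\left(r \right)} = \left(-1\right) \frac{1}{6} = - \frac{1}{6}$)
$I{\left(Q \right)} = Q^{2} + \frac{-3 + Q}{-4 + Q}$ ($I{\left(Q \right)} = \frac{Q - 3}{Q - 4} + Q Q = \frac{-3 + Q}{-4 + Q} + Q^{2} = Q^{2} + \frac{-3 + Q}{-4 + Q}$)
$\left(-85 + 10 \left(\left(I{\left(2 \right)} + 8\right) - 3\right)\right) \left(-60\right) = \left(-85 + 10 \left(\left(\frac{-3 + 2 + 2^{3} - 4 \cdot 2^{2}}{-4 + 2} + 8\right) - 3\right)\right) \left(-60\right) = \left(-85 + 10 \left(\left(\frac{-3 + 2 + 8 - 16}{-2} + 8\right) - 3\right)\right) \left(-60\right) = \left(-85 + 10 \left(\left(- \frac{-3 + 2 + 8 - 16}{2} + 8\right) - 3\right)\right) \left(-60\right) = \left(-85 + 10 \left(\left(\left(- \frac{1}{2}\right) \left(-9\right) + 8\right) - 3\right)\right) \left(-60\right) = \left(-85 + 10 \left(\left(\frac{9}{2} + 8\right) - 3\right)\right) \left(-60\right) = \left(-85 + 10 \left(\frac{25}{2} - 3\right)\right) \left(-60\right) = \left(-85 + 10 \cdot \frac{19}{2}\right) \left(-60\right) = \left(-85 + 95\right) \left(-60\right) = 10 \left(-60\right) = -600$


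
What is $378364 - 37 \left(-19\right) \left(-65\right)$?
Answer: $332669$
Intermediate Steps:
$378364 - 37 \left(-19\right) \left(-65\right) = 378364 - \left(-703\right) \left(-65\right) = 378364 - 45695 = 332669$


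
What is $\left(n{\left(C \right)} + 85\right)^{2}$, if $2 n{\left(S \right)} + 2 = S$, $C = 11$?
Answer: $\frac{32041}{4} \approx 8010.3$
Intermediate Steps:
$n{\left(S \right)} = -1 + \frac{S}{2}$
$\left(n{\left(C \right)} + 85\right)^{2} = \left(\left(-1 + \frac{1}{2} \cdot 11\right) + 85\right)^{2} = \left(\left(-1 + \frac{11}{2}\right) + 85\right)^{2} = \left(\frac{9}{2} + 85\right)^{2} = \left(\frac{179}{2}\right)^{2} = \frac{32041}{4}$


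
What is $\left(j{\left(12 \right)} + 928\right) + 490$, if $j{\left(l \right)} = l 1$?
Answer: $1430$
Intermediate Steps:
$j{\left(l \right)} = l$
$\left(j{\left(12 \right)} + 928\right) + 490 = \left(12 + 928\right) + 490 = 940 + 490 = 1430$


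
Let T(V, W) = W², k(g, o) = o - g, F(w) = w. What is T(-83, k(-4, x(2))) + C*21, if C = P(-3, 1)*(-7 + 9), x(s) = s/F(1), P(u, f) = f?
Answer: 78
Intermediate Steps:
x(s) = s (x(s) = s/1 = s*1 = s)
C = 2 (C = 1*(-7 + 9) = 1*2 = 2)
T(-83, k(-4, x(2))) + C*21 = (2 - 1*(-4))² + 2*21 = (2 + 4)² + 42 = 6² + 42 = 36 + 42 = 78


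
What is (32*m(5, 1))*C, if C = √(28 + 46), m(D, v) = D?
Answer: 160*√74 ≈ 1376.4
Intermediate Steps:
C = √74 ≈ 8.6023
(32*m(5, 1))*C = (32*5)*√74 = 160*√74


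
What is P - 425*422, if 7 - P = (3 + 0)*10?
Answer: -179373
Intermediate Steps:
P = -23 (P = 7 - (3 + 0)*10 = 7 - 3*10 = 7 - 1*30 = 7 - 30 = -23)
P - 425*422 = -23 - 425*422 = -23 - 179350 = -179373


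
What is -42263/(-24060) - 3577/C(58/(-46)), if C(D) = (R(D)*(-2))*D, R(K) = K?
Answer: 22799106173/20234460 ≈ 1126.7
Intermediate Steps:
C(D) = -2*D² (C(D) = (D*(-2))*D = (-2*D)*D = -2*D²)
-42263/(-24060) - 3577/C(58/(-46)) = -42263/(-24060) - 3577/((-2*(58/(-46))²)) = -42263*(-1/24060) - 3577/((-2*(58*(-1/46))²)) = 42263/24060 - 3577/((-2*(-29/23)²)) = 42263/24060 - 3577/((-2*841/529)) = 42263/24060 - 3577/(-1682/529) = 42263/24060 - 3577*(-529/1682) = 42263/24060 + 1892233/1682 = 22799106173/20234460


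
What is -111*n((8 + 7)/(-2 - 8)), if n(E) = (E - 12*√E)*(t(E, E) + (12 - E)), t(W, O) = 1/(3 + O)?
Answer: 9435/4 + 9435*I*√6 ≈ 2358.8 + 23111.0*I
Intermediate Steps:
n(E) = (E - 12*√E)*(12 + 1/(3 + E) - E) (n(E) = (E - 12*√E)*(1/(3 + E) + (12 - E)) = (E - 12*√E)*(12 + 1/(3 + E) - E))
-111*n((8 + 7)/(-2 - 8)) = -111*((8 + 7)/(-2 - 8) - 12*√(8 + 7)*(I*√10/10) + (3 + (8 + 7)/(-2 - 8))*(-((8 + 7)/(-2 - 8))² - 144*√(8 + 7)*(I*√10/10) + 12*((8 + 7)/(-2 - 8)) + 12*((8 + 7)/(-2 - 8))^(3/2)))/(3 + (8 + 7)/(-2 - 8)) = -111*(15/(-10) - 12*√15*(I*√10/10) + (3 + 15/(-10))*(-(15/(-10))² - 144*√15*(I*√10/10) + 12*(15/(-10)) + 12*(15/(-10))^(3/2)))/(3 + 15/(-10)) = -111*(15*(-⅒) - 12*I*√6/2 + (3 + 15*(-⅒))*(-(15*(-⅒))² - 144*I*√6/2 + 12*(15*(-⅒)) + 12*(15*(-⅒))^(3/2)))/(3 + 15*(-⅒)) = -111*(-3/2 - 6*I*√6 + (3 - 3/2)*(-(-3/2)² - 72*I*√6 + 12*(-3/2) + 12*(-3/2)^(3/2)))/(3 - 3/2) = -111*(-3/2 - 6*I*√6 + 3*(-1*9/4 - 72*I*√6 - 18 + 12*(-3*I*√6/4))/2)/3/2 = -74*(-3/2 - 6*I*√6 + 3*(-9/4 - 72*I*√6 - 18 - 9*I*√6)/2) = -74*(-3/2 - 6*I*√6 + 3*(-81/4 - 81*I*√6)/2) = -74*(-3/2 - 6*I*√6 + (-243/8 - 243*I*√6/2)) = -74*(-255/8 - 255*I*√6/2) = -111*(-85/4 - 85*I*√6) = 9435/4 + 9435*I*√6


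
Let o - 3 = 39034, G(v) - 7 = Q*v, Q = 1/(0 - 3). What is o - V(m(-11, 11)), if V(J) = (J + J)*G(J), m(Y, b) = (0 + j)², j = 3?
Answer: 38965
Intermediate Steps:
Q = -⅓ (Q = 1/(-3) = -⅓ ≈ -0.33333)
G(v) = 7 - v/3
m(Y, b) = 9 (m(Y, b) = (0 + 3)² = 3² = 9)
V(J) = 2*J*(7 - J/3) (V(J) = (J + J)*(7 - J/3) = (2*J)*(7 - J/3) = 2*J*(7 - J/3))
o = 39037 (o = 3 + 39034 = 39037)
o - V(m(-11, 11)) = 39037 - 2*9*(21 - 1*9)/3 = 39037 - 2*9*(21 - 9)/3 = 39037 - 2*9*12/3 = 39037 - 1*72 = 39037 - 72 = 38965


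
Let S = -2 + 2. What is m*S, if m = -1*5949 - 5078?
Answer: 0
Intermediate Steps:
S = 0
m = -11027 (m = -5949 - 5078 = -11027)
m*S = -11027*0 = 0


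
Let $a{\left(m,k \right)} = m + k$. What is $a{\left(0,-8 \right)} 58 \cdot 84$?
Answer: $-38976$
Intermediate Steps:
$a{\left(m,k \right)} = k + m$
$a{\left(0,-8 \right)} 58 \cdot 84 = \left(-8 + 0\right) 58 \cdot 84 = \left(-8\right) 58 \cdot 84 = \left(-464\right) 84 = -38976$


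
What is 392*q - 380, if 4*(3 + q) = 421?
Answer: 39702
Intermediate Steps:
q = 409/4 (q = -3 + (¼)*421 = -3 + 421/4 = 409/4 ≈ 102.25)
392*q - 380 = 392*(409/4) - 380 = 40082 - 380 = 39702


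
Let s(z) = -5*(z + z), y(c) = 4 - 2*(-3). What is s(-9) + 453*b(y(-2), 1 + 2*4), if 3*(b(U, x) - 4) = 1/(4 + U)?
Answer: 26779/14 ≈ 1912.8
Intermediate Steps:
y(c) = 10 (y(c) = 4 + 6 = 10)
b(U, x) = 4 + 1/(3*(4 + U))
s(z) = -10*z
s(-9) + 453*b(y(-2), 1 + 2*4) = -10*(-9) + 453*((49 + 12*10)/(3*(4 + 10))) = 90 + 453*((1/3)*(49 + 120)/14) = 90 + 453*((1/3)*(1/14)*169) = 90 + 453*(169/42) = 90 + 25519/14 = 26779/14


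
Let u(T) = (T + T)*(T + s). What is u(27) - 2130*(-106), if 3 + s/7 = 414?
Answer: 382596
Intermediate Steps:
s = 2877 (s = -21 + 7*414 = -21 + 2898 = 2877)
u(T) = 2*T*(2877 + T) (u(T) = (T + T)*(T + 2877) = (2*T)*(2877 + T) = 2*T*(2877 + T))
u(27) - 2130*(-106) = 2*27*(2877 + 27) - 2130*(-106) = 2*27*2904 + 225780 = 156816 + 225780 = 382596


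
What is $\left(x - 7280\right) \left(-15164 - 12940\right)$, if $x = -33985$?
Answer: $1159711560$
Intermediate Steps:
$\left(x - 7280\right) \left(-15164 - 12940\right) = \left(-33985 - 7280\right) \left(-15164 - 12940\right) = \left(-41265\right) \left(-28104\right) = 1159711560$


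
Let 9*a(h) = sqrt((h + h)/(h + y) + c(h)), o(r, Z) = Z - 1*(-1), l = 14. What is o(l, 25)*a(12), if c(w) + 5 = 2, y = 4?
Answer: 13*I*sqrt(6)/9 ≈ 3.5382*I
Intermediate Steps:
c(w) = -3 (c(w) = -5 + 2 = -3)
o(r, Z) = 1 + Z (o(r, Z) = Z + 1 = 1 + Z)
a(h) = sqrt(-3 + 2*h/(4 + h))/9 (a(h) = sqrt((h + h)/(h + 4) - 3)/9 = sqrt((2*h)/(4 + h) - 3)/9 = sqrt(2*h/(4 + h) - 3)/9 = sqrt(-3 + 2*h/(4 + h))/9)
o(l, 25)*a(12) = (1 + 25)*(sqrt((-12 - 1*12)/(4 + 12))/9) = 26*(sqrt((-12 - 12)/16)/9) = 26*(sqrt((1/16)*(-24))/9) = 26*(sqrt(-3/2)/9) = 26*((I*sqrt(6)/2)/9) = 26*(I*sqrt(6)/18) = 13*I*sqrt(6)/9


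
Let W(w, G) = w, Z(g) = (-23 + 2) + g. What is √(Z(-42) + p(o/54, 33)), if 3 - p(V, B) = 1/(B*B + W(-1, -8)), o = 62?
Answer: I*√1109777/136 ≈ 7.746*I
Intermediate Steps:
Z(g) = -21 + g
p(V, B) = 3 - 1/(-1 + B²) (p(V, B) = 3 - 1/(B*B - 1) = 3 - 1/(B² - 1) = 3 - 1/(-1 + B²))
√(Z(-42) + p(o/54, 33)) = √((-21 - 42) + (-4 + 3*33²)/(-1 + 33²)) = √(-63 + (-4 + 3*1089)/(-1 + 1089)) = √(-63 + (-4 + 3267)/1088) = √(-63 + (1/1088)*3263) = √(-63 + 3263/1088) = √(-65281/1088) = I*√1109777/136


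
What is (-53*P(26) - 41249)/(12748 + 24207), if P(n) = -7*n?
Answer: -31603/36955 ≈ -0.85518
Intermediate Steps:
(-53*P(26) - 41249)/(12748 + 24207) = (-(-371)*26 - 41249)/(12748 + 24207) = (-53*(-182) - 41249)/36955 = (9646 - 41249)*(1/36955) = -31603*1/36955 = -31603/36955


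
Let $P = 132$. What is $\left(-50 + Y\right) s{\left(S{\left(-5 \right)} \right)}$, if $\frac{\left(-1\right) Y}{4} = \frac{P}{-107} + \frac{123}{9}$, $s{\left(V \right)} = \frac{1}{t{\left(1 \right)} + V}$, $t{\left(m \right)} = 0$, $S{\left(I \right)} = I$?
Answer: $\frac{32014}{1605} \approx 19.946$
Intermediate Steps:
$s{\left(V \right)} = \frac{1}{V}$ ($s{\left(V \right)} = \frac{1}{0 + V} = \frac{1}{V}$)
$Y = - \frac{15964}{321}$ ($Y = - 4 \left(\frac{132}{-107} + \frac{123}{9}\right) = - 4 \left(132 \left(- \frac{1}{107}\right) + 123 \cdot \frac{1}{9}\right) = - 4 \left(- \frac{132}{107} + \frac{41}{3}\right) = \left(-4\right) \frac{3991}{321} = - \frac{15964}{321} \approx -49.732$)
$\left(-50 + Y\right) s{\left(S{\left(-5 \right)} \right)} = \frac{-50 - \frac{15964}{321}}{-5} = \left(- \frac{32014}{321}\right) \left(- \frac{1}{5}\right) = \frac{32014}{1605}$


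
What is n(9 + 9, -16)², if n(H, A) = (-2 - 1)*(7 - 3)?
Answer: 144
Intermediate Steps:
n(H, A) = -12 (n(H, A) = -3*4 = -12)
n(9 + 9, -16)² = (-12)² = 144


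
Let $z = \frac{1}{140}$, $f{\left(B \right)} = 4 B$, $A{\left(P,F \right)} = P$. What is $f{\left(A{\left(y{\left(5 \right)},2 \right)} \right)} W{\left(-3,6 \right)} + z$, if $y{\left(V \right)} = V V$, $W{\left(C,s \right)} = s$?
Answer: $\frac{84001}{140} \approx 600.01$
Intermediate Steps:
$y{\left(V \right)} = V^{2}$
$z = \frac{1}{140} \approx 0.0071429$
$f{\left(A{\left(y{\left(5 \right)},2 \right)} \right)} W{\left(-3,6 \right)} + z = 4 \cdot 5^{2} \cdot 6 + \frac{1}{140} = 4 \cdot 25 \cdot 6 + \frac{1}{140} = 100 \cdot 6 + \frac{1}{140} = 600 + \frac{1}{140} = \frac{84001}{140}$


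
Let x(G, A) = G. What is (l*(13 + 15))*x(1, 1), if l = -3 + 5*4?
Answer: 476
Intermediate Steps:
l = 17 (l = -3 + 20 = 17)
(l*(13 + 15))*x(1, 1) = (17*(13 + 15))*1 = (17*28)*1 = 476*1 = 476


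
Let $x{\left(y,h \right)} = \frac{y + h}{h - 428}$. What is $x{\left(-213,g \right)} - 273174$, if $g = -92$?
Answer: $- \frac{28410035}{104} \approx -2.7317 \cdot 10^{5}$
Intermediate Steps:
$x{\left(y,h \right)} = \frac{h + y}{-428 + h}$
$x{\left(-213,g \right)} - 273174 = \frac{-92 - 213}{-428 - 92} - 273174 = \frac{1}{-520} \left(-305\right) - 273174 = \left(- \frac{1}{520}\right) \left(-305\right) - 273174 = \frac{61}{104} - 273174 = - \frac{28410035}{104}$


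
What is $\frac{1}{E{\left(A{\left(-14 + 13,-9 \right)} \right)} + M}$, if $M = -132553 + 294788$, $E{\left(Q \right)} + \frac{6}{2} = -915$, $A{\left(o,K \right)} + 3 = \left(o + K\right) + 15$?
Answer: $\frac{1}{161317} \approx 6.199 \cdot 10^{-6}$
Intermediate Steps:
$A{\left(o,K \right)} = 12 + K + o$ ($A{\left(o,K \right)} = -3 + \left(\left(o + K\right) + 15\right) = -3 + \left(\left(K + o\right) + 15\right) = -3 + \left(15 + K + o\right) = 12 + K + o$)
$E{\left(Q \right)} = -918$ ($E{\left(Q \right)} = -3 - 915 = -918$)
$M = 162235$
$\frac{1}{E{\left(A{\left(-14 + 13,-9 \right)} \right)} + M} = \frac{1}{-918 + 162235} = \frac{1}{161317}$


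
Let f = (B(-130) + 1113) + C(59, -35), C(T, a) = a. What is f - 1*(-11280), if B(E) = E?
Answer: 12228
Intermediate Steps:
f = 948 (f = (-130 + 1113) - 35 = 983 - 35 = 948)
f - 1*(-11280) = 948 - 1*(-11280) = 948 + 11280 = 12228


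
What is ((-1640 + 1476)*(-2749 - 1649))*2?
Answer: 1442544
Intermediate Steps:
((-1640 + 1476)*(-2749 - 1649))*2 = -164*(-4398)*2 = 721272*2 = 1442544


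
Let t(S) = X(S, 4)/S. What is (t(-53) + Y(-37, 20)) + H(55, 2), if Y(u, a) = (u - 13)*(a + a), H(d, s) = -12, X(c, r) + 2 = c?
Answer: -106581/53 ≈ -2011.0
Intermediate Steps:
X(c, r) = -2 + c
Y(u, a) = 2*a*(-13 + u) (Y(u, a) = (-13 + u)*(2*a) = 2*a*(-13 + u))
t(S) = (-2 + S)/S
(t(-53) + Y(-37, 20)) + H(55, 2) = ((-2 - 53)/(-53) + 2*20*(-13 - 37)) - 12 = (-1/53*(-55) + 2*20*(-50)) - 12 = (55/53 - 2000) - 12 = -105945/53 - 12 = -106581/53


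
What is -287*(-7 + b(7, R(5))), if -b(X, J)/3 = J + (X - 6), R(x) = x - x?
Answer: 2870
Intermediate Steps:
R(x) = 0
b(X, J) = 18 - 3*J - 3*X (b(X, J) = -3*(J + (X - 6)) = -3*(J + (-6 + X)) = -3*(-6 + J + X) = 18 - 3*J - 3*X)
-287*(-7 + b(7, R(5))) = -287*(-7 + (18 - 3*0 - 3*7)) = -287*(-7 + (18 + 0 - 21)) = -287*(-7 - 3) = -287*(-10) = 2870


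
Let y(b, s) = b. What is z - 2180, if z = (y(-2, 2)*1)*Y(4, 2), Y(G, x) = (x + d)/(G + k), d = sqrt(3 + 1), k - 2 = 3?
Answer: -19628/9 ≈ -2180.9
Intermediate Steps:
k = 5 (k = 2 + 3 = 5)
d = 2 (d = sqrt(4) = 2)
Y(G, x) = (2 + x)/(5 + G) (Y(G, x) = (x + 2)/(G + 5) = (2 + x)/(5 + G))
z = -8/9 (z = (-2*1)*((2 + 2)/(5 + 4)) = -2*4/9 = -8/9 ≈ -0.88889)
z - 2180 = -8/9 - 2180 = -19628/9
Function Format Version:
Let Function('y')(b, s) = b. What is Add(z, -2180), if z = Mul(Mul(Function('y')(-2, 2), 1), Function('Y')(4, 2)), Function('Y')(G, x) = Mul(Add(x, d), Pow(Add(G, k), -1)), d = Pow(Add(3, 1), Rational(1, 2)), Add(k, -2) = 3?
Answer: Rational(-19628, 9) ≈ -2180.9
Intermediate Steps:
k = 5 (k = Add(2, 3) = 5)
d = 2 (d = Pow(4, Rational(1, 2)) = 2)
Function('Y')(G, x) = Mul(Pow(Add(5, G), -1), Add(2, x)) (Function('Y')(G, x) = Mul(Add(x, 2), Pow(Add(G, 5), -1)) = Mul(Add(2, x), Pow(Add(5, G), -1)) = Mul(Pow(Add(5, G), -1), Add(2, x)))
z = Rational(-8, 9) (z = Mul(Mul(-2, 1), Mul(Pow(Add(5, 4), -1), Add(2, 2))) = Mul(-2, Mul(Pow(9, -1), 4)) = Mul(-2, Mul(Rational(1, 9), 4)) = Mul(-2, Rational(4, 9)) = Rational(-8, 9) ≈ -0.88889)
Add(z, -2180) = Add(Rational(-8, 9), -2180) = Rational(-19628, 9)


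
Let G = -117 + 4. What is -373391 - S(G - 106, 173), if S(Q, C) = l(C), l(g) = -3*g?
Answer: -372872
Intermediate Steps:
G = -113
S(Q, C) = -3*C
-373391 - S(G - 106, 173) = -373391 - (-3)*173 = -373391 - 1*(-519) = -373391 + 519 = -372872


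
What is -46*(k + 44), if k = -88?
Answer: 2024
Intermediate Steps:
-46*(k + 44) = -46*(-88 + 44) = -46*(-44) = 2024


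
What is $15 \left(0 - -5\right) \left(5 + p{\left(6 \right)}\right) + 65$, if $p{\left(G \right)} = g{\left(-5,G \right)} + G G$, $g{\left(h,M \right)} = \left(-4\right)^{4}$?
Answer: $22340$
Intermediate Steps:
$g{\left(h,M \right)} = 256$
$p{\left(G \right)} = 256 + G^{2}$ ($p{\left(G \right)} = 256 + G G = 256 + G^{2}$)
$15 \left(0 - -5\right) \left(5 + p{\left(6 \right)}\right) + 65 = 15 \left(0 - -5\right) \left(5 + \left(256 + 6^{2}\right)\right) + 65 = 15 \left(0 + 5\right) \left(5 + \left(256 + 36\right)\right) + 65 = 15 \cdot 5 \left(5 + 292\right) + 65 = 15 \cdot 5 \cdot 297 + 65 = 15 \cdot 1485 + 65 = 22275 + 65 = 22340$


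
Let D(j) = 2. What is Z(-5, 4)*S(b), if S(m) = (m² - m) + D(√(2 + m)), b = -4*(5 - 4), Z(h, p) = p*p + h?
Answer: 242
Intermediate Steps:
Z(h, p) = h + p² (Z(h, p) = p² + h = h + p²)
b = -4 (b = -4*1 = -4)
S(m) = 2 + m² - m (S(m) = (m² - m) + 2 = 2 + m² - m)
Z(-5, 4)*S(b) = (-5 + 4²)*(2 + (-4)² - 1*(-4)) = (-5 + 16)*(2 + 16 + 4) = 11*22 = 242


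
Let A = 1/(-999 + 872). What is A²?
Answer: 1/16129 ≈ 6.2000e-5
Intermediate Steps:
A = -1/127 (A = 1/(-127) = -1/127 ≈ -0.0078740)
A² = (-1/127)² = 1/16129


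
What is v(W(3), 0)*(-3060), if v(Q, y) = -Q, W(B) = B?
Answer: 9180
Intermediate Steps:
v(W(3), 0)*(-3060) = -1*3*(-3060) = -3*(-3060) = 9180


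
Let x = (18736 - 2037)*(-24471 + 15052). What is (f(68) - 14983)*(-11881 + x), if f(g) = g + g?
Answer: 2335429566414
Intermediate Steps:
x = -157287881 (x = 16699*(-9419) = -157287881)
f(g) = 2*g
(f(68) - 14983)*(-11881 + x) = (2*68 - 14983)*(-11881 - 157287881) = (136 - 14983)*(-157299762) = -14847*(-157299762) = 2335429566414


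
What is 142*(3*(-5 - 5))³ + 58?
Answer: -3833942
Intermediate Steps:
142*(3*(-5 - 5))³ + 58 = 142*(3*(-10))³ + 58 = 142*(-30)³ + 58 = 142*(-27000) + 58 = -3834000 + 58 = -3833942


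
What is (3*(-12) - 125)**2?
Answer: 25921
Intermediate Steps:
(3*(-12) - 125)**2 = (-36 - 125)**2 = (-161)**2 = 25921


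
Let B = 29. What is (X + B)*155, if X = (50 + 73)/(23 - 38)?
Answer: 3224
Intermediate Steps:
X = -41/5 (X = 123/(-15) = 123*(-1/15) = -41/5 ≈ -8.2000)
(X + B)*155 = (-41/5 + 29)*155 = (104/5)*155 = 3224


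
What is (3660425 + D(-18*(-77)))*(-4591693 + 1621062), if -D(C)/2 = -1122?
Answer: -10880438074139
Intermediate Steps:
D(C) = 2244 (D(C) = -2*(-1122) = 2244)
(3660425 + D(-18*(-77)))*(-4591693 + 1621062) = (3660425 + 2244)*(-4591693 + 1621062) = 3662669*(-2970631) = -10880438074139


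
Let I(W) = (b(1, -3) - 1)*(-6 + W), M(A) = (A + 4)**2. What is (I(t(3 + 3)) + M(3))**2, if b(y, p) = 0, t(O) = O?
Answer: 2401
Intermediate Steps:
M(A) = (4 + A)**2
I(W) = 6 - W (I(W) = (0 - 1)*(-6 + W) = -(-6 + W) = 6 - W)
(I(t(3 + 3)) + M(3))**2 = ((6 - (3 + 3)) + (4 + 3)**2)**2 = ((6 - 1*6) + 7**2)**2 = ((6 - 6) + 49)**2 = (0 + 49)**2 = 49**2 = 2401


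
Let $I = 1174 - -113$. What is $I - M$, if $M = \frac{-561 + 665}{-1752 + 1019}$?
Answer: $\frac{943475}{733} \approx 1287.1$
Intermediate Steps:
$I = 1287$ ($I = 1174 + 113 = 1287$)
$M = - \frac{104}{733}$ ($M = \frac{104}{-733} = 104 \left(- \frac{1}{733}\right) = - \frac{104}{733} \approx -0.14188$)
$I - M = 1287 - - \frac{104}{733} = 1287 + \frac{104}{733} = \frac{943475}{733}$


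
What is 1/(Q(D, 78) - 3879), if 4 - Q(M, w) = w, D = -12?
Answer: -1/3953 ≈ -0.00025297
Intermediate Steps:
Q(M, w) = 4 - w
1/(Q(D, 78) - 3879) = 1/((4 - 1*78) - 3879) = 1/((4 - 78) - 3879) = 1/(-74 - 3879) = 1/(-3953) = -1/3953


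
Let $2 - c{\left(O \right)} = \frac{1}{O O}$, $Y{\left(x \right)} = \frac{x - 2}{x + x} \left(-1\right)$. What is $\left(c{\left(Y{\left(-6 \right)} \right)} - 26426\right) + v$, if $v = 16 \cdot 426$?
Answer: $- \frac{78441}{4} \approx -19610.0$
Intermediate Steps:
$Y{\left(x \right)} = - \frac{-2 + x}{2 x}$ ($Y{\left(x \right)} = \frac{-2 + x}{2 x} \left(-1\right) = - \frac{-2 + x}{2 x}$)
$v = 6816$
$c{\left(O \right)} = 2 - \frac{1}{O^{2}}$ ($c{\left(O \right)} = 2 - \frac{1}{O O} = 2 - \frac{1}{O^{2}}$)
$\left(c{\left(Y{\left(-6 \right)} \right)} - 26426\right) + v = \left(\left(2 - \frac{1}{\frac{1}{144} \left(2 - -6\right)^{2}}\right) - 26426\right) + 6816 = \left(\left(2 - \frac{1}{\frac{1}{144} \left(2 + 6\right)^{2}}\right) - 26426\right) + 6816 = \left(\left(2 - \frac{1}{\frac{4}{9}}\right) - 26426\right) + 6816 = \left(\left(2 - \frac{9}{4}\right) - 26426\right) + 6816 = \left(- \frac{1}{4} - 26426\right) + 6816 = - \frac{105705}{4} + 6816 = - \frac{78441}{4}$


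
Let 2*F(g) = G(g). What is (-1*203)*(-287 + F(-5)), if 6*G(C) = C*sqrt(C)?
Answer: 58261 + 1015*I*sqrt(5)/12 ≈ 58261.0 + 189.13*I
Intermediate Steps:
G(C) = C**(3/2)/6 (G(C) = (C*sqrt(C))/6 = C**(3/2)/6)
F(g) = g**(3/2)/12 (F(g) = (g**(3/2)/6)/2 = g**(3/2)/12)
(-1*203)*(-287 + F(-5)) = (-1*203)*(-287 + (-5)**(3/2)/12) = -203*(-287 + (-5*I*sqrt(5))/12) = -203*(-287 - 5*I*sqrt(5)/12) = 58261 + 1015*I*sqrt(5)/12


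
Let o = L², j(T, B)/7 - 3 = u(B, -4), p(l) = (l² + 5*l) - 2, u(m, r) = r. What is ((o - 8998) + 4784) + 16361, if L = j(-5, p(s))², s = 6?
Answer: 14548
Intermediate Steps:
p(l) = -2 + l² + 5*l
j(T, B) = -7 (j(T, B) = 21 + 7*(-4) = 21 - 28 = -7)
L = 49 (L = (-7)² = 49)
o = 2401 (o = 49² = 2401)
((o - 8998) + 4784) + 16361 = ((2401 - 8998) + 4784) + 16361 = (-6597 + 4784) + 16361 = -1813 + 16361 = 14548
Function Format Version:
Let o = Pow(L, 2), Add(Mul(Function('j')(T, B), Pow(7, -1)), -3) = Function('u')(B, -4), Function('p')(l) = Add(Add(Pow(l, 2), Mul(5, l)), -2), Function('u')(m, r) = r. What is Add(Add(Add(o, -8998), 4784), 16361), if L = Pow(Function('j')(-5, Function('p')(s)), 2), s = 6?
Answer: 14548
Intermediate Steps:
Function('p')(l) = Add(-2, Pow(l, 2), Mul(5, l))
Function('j')(T, B) = -7 (Function('j')(T, B) = Add(21, Mul(7, -4)) = Add(21, -28) = -7)
L = 49 (L = Pow(-7, 2) = 49)
o = 2401 (o = Pow(49, 2) = 2401)
Add(Add(Add(o, -8998), 4784), 16361) = Add(Add(Add(2401, -8998), 4784), 16361) = Add(Add(-6597, 4784), 16361) = Add(-1813, 16361) = 14548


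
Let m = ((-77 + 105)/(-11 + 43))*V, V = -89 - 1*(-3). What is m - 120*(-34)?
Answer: 16019/4 ≈ 4004.8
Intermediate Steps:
V = -86 (V = -89 + 3 = -86)
m = -301/4 (m = ((-77 + 105)/(-11 + 43))*(-86) = (28/32)*(-86) = (28*(1/32))*(-86) = (7/8)*(-86) = -301/4 ≈ -75.250)
m - 120*(-34) = -301/4 - 120*(-34) = -301/4 + 4080 = 16019/4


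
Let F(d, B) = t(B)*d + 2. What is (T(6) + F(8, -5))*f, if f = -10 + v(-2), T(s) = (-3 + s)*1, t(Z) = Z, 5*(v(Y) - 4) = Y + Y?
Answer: 238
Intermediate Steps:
v(Y) = 4 + 2*Y/5 (v(Y) = 4 + (Y + Y)/5 = 4 + (2*Y)/5 = 4 + 2*Y/5)
T(s) = -3 + s
F(d, B) = 2 + B*d (F(d, B) = B*d + 2 = 2 + B*d)
f = -34/5 (f = -10 + (4 + (⅖)*(-2)) = -10 + (4 - ⅘) = -10 + 16/5 = -34/5 ≈ -6.8000)
(T(6) + F(8, -5))*f = ((-3 + 6) + (2 - 5*8))*(-34/5) = (3 + (2 - 40))*(-34/5) = (3 - 38)*(-34/5) = -35*(-34/5) = 238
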